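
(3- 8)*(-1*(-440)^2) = 968000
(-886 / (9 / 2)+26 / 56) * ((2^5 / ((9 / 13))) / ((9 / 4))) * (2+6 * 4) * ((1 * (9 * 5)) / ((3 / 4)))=-10707623680 / 1701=-6294899.28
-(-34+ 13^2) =-135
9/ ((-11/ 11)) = -9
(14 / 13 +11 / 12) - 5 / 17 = 4507 / 2652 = 1.70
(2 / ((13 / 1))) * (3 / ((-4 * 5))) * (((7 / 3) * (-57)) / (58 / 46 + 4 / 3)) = 27531 / 23270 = 1.18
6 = 6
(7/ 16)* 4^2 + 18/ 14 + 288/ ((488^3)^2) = 24479184592388159/ 2954384347357184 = 8.29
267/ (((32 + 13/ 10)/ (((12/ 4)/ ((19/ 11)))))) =9790/ 703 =13.93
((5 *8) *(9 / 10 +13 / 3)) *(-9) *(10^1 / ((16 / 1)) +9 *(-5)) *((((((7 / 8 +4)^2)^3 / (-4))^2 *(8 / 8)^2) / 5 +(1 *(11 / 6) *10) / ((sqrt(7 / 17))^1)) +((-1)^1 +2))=3065425 *sqrt(119) / 14 +414051853403972954757441 / 2199023255552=188291372025.00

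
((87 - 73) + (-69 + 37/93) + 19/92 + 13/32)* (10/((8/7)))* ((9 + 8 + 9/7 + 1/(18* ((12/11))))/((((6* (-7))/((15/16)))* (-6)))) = -2561419178125/79482912768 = -32.23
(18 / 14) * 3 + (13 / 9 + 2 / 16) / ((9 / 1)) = 18287 / 4536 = 4.03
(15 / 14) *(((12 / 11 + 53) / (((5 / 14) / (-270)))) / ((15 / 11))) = -32130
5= 5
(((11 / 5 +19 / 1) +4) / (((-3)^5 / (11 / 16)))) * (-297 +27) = 77 / 4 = 19.25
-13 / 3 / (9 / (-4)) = 52 / 27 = 1.93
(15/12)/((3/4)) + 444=1337/3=445.67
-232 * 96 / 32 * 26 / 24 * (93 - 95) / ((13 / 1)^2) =116 / 13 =8.92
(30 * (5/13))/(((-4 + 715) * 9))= 50/27729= 0.00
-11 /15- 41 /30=-21 /10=-2.10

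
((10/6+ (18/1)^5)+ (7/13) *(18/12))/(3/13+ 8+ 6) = 147386497/1110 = 132780.63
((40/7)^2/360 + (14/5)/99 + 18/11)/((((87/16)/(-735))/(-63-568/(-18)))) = 64261376/8613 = 7460.97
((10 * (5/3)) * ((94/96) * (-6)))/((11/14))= -124.62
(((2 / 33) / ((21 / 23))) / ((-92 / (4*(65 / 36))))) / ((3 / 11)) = -65 / 3402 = -0.02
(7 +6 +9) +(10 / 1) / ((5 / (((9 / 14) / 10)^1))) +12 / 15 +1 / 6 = 485 / 21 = 23.10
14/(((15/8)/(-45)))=-336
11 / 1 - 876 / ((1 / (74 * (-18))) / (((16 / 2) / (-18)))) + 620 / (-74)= -19187807 / 37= -518589.38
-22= -22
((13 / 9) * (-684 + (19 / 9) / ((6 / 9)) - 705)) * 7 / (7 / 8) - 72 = -434324 / 27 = -16086.07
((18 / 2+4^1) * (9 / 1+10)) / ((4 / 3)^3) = 6669 / 64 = 104.20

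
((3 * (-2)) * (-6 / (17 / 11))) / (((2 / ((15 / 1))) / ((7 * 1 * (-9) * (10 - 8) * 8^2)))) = -23950080 / 17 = -1408828.24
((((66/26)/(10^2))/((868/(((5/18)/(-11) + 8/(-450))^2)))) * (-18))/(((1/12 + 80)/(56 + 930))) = -22366917/1863799437500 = -0.00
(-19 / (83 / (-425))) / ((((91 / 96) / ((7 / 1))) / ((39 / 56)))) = 290700 / 581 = 500.34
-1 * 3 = -3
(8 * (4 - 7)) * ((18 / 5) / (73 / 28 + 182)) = -4032 / 8615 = -0.47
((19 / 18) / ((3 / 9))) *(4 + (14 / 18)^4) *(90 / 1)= 2721275 / 2187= 1244.30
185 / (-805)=-37 / 161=-0.23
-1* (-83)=83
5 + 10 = 15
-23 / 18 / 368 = -1 / 288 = -0.00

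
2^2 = 4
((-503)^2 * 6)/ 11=1518054/ 11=138004.91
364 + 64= 428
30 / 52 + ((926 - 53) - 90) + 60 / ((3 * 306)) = 3117329 / 3978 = 783.64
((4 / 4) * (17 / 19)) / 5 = 17 / 95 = 0.18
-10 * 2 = -20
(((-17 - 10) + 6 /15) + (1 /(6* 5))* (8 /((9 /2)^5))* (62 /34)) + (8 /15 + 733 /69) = -1069666192 /69264477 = -15.44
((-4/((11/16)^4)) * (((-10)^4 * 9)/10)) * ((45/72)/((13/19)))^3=-3950784000000/32166277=-122823.79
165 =165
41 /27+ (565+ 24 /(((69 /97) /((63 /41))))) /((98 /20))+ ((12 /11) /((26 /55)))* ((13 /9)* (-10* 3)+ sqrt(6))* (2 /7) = 60* sqrt(6) /91+ 123303497 /1247589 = 100.45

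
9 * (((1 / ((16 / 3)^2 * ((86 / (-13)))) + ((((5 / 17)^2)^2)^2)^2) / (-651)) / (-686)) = -17080068270234070836831 / 159479552427421398610022781952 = -0.00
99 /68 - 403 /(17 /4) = -6349 /68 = -93.37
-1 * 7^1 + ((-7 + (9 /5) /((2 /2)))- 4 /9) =-569 /45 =-12.64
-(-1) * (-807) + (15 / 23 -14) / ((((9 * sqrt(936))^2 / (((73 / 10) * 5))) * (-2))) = -5628860693 / 6975072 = -807.00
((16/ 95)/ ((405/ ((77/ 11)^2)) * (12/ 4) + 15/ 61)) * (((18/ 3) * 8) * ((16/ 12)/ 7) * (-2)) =-437248/ 3555375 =-0.12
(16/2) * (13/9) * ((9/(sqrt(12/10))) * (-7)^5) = -873964 * sqrt(30)/3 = -1595632.66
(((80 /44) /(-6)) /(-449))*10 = 100 /14817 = 0.01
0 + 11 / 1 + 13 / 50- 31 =-987 / 50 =-19.74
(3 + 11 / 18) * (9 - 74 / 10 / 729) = 212992 / 6561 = 32.46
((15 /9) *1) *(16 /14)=40 /21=1.90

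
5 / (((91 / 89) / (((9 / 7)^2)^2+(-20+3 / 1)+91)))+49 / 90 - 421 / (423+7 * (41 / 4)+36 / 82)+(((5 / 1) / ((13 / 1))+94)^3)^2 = 32245683878385388765548807469 / 45610447082144490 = 706980219253.52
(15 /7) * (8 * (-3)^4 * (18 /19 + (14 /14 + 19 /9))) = 749520 /133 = 5635.49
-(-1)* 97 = 97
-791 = -791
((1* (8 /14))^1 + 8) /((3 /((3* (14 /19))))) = 120 /19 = 6.32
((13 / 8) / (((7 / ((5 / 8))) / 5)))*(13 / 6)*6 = 9.43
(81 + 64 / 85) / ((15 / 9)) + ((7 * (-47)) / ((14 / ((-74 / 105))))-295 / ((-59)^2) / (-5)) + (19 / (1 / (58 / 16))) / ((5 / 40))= 324702268 / 526575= 616.63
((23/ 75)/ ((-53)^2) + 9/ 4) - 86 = -70576033/ 842700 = -83.75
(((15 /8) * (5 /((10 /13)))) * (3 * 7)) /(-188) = -4095 /3008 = -1.36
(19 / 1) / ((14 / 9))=171 / 14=12.21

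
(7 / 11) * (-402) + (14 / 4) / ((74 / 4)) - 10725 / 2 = -4573157 / 814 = -5618.13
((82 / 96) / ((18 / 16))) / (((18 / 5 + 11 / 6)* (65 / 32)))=1312 / 19071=0.07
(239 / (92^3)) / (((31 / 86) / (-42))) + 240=1448143863 / 6034832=239.96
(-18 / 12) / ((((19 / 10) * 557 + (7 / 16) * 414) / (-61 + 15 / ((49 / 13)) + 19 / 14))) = 163650 / 2429273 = 0.07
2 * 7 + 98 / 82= 15.20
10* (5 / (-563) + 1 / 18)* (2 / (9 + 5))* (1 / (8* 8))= 0.00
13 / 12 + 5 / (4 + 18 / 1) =173 / 132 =1.31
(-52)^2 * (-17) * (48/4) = -551616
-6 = -6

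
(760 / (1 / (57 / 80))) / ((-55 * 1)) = -1083 / 110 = -9.85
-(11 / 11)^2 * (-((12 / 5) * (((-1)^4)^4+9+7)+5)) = 229 / 5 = 45.80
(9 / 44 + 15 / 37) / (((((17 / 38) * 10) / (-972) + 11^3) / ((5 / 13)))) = 22923405 / 130057134493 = 0.00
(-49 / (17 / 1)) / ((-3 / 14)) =686 / 51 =13.45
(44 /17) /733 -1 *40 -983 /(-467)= -220501769 /5819287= -37.89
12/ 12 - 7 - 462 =-468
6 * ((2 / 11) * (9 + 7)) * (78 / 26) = 576 / 11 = 52.36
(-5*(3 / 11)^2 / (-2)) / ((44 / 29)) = 1305 / 10648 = 0.12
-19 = -19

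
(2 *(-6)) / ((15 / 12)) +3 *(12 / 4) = -3 / 5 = -0.60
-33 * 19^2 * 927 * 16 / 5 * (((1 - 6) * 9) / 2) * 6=4770727632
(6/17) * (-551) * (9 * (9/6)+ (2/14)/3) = -313519/119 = -2634.61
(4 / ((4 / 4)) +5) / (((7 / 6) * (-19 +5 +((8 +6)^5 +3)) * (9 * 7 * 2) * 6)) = 1 / 52705674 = 0.00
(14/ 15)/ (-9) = -14/ 135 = -0.10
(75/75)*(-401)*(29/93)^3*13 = -127139857/804357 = -158.06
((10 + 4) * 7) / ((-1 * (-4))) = 49 / 2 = 24.50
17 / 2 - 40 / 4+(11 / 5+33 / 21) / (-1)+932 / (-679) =-45113 / 6790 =-6.64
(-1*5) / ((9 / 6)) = -10 / 3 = -3.33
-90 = -90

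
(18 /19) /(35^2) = 18 /23275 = 0.00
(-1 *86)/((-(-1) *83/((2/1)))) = -172/83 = -2.07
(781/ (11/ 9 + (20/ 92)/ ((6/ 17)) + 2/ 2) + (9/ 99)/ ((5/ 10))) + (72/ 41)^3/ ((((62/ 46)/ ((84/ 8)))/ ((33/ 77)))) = 8103344132624/ 27614921675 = 293.44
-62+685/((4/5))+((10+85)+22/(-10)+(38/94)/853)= 711254811/801820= 887.05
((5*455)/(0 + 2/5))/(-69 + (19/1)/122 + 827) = 10675/1423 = 7.50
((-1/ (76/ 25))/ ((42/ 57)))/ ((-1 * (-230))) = -5/ 2576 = -0.00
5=5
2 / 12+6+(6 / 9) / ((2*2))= 19 / 3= 6.33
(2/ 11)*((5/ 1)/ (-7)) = -10/ 77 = -0.13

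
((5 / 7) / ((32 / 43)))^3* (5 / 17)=49691875 / 191070208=0.26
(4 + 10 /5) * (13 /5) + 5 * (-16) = -322 /5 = -64.40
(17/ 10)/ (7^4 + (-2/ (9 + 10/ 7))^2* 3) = 90593/ 127955170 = 0.00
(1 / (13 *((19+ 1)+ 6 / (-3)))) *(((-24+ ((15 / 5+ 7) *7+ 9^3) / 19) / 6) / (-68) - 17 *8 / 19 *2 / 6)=-18839 / 1813968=-0.01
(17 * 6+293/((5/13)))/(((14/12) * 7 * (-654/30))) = -4.85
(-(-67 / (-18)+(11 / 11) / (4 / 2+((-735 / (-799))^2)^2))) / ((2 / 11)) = -81501971585627 / 3622760915652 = -22.50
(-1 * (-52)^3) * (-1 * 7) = -984256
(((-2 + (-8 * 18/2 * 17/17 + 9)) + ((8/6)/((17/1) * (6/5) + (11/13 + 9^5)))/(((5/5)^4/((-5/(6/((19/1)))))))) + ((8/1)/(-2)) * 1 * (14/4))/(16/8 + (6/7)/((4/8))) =-4777401608/224614611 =-21.27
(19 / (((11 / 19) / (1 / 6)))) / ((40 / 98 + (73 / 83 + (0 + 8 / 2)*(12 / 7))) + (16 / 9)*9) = 0.23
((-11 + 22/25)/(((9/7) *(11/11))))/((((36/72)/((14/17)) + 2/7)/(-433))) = 21471604/5625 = 3817.17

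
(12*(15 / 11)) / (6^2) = 0.45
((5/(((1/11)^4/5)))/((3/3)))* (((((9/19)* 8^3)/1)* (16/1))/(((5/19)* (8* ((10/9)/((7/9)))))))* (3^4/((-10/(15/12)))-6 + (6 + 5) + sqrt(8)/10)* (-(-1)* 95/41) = -5608088640 + 8972941824* sqrt(2)/41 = -5298584834.59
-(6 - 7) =1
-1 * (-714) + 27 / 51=12147 / 17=714.53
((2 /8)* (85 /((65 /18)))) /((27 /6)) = 17 /13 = 1.31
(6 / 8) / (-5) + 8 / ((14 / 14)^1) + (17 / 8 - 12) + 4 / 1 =79 / 40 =1.98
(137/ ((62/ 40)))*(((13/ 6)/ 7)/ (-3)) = -17810/ 1953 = -9.12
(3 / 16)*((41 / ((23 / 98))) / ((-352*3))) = -2009 / 64768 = -0.03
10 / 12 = 5 / 6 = 0.83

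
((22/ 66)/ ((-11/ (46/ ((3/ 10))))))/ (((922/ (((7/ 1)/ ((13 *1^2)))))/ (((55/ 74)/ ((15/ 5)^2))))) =-4025/ 17961021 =-0.00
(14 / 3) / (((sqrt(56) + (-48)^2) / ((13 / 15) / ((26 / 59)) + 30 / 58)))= 484064 / 96214025 - 15127 * sqrt(14) / 3463704900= 0.01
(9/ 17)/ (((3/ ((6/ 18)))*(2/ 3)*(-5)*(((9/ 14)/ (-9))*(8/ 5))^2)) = -735/ 544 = -1.35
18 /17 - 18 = -288 /17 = -16.94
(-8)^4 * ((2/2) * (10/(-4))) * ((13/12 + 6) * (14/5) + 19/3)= -803840/3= -267946.67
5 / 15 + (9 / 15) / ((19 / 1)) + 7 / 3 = 2.70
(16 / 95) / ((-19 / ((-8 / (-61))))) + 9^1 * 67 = 66393187 / 110105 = 603.00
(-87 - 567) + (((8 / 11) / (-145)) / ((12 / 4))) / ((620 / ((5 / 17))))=-1649188532 / 2521695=-654.00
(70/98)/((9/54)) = 30/7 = 4.29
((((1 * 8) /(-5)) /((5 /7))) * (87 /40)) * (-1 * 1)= 609 /125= 4.87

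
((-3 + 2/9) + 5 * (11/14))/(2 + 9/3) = 29/126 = 0.23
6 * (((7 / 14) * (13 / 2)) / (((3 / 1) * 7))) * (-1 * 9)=-117 / 14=-8.36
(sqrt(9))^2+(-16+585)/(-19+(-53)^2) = 9.20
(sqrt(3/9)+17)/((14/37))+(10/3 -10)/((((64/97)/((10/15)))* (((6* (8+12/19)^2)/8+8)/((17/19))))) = 37* sqrt(3)/42+104214811/2324448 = 46.36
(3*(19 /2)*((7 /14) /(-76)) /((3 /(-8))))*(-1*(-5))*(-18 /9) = -5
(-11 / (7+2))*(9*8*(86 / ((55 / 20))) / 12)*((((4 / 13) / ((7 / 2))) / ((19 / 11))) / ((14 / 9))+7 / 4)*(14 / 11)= -29688920 / 57057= -520.34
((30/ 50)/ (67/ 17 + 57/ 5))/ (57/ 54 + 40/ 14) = 189/ 18908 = 0.01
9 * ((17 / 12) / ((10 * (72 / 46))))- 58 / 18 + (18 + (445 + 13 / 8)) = 665593 / 1440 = 462.22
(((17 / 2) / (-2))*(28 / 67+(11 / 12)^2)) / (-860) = 206363 / 33189120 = 0.01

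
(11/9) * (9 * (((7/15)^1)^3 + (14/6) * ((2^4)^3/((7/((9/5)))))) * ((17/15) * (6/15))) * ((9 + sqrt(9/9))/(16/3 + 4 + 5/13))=80658080932/6395625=12611.45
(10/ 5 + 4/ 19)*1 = 42/ 19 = 2.21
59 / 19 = 3.11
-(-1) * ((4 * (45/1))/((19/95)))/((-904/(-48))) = 5400/113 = 47.79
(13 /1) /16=13 /16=0.81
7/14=1/2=0.50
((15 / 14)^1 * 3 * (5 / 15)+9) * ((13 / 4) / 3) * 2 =611 / 28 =21.82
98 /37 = 2.65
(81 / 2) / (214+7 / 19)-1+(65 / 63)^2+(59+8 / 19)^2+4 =41260666913077 / 11671662114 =3535.11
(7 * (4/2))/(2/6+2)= 6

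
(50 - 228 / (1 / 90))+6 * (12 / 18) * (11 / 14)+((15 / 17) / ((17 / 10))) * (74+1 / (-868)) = -366036957 / 17918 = -20428.45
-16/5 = -3.20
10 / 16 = 5 / 8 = 0.62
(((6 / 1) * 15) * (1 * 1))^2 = 8100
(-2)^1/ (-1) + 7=9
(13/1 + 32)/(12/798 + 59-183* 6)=-0.04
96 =96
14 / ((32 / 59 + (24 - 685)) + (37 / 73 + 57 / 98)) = -0.02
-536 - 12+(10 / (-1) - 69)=-627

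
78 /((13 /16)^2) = 1536 /13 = 118.15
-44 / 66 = -2 / 3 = -0.67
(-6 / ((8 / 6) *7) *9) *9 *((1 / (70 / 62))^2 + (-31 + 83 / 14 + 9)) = 27303237 / 34300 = 796.01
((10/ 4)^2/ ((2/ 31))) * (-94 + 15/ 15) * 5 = -360375/ 8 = -45046.88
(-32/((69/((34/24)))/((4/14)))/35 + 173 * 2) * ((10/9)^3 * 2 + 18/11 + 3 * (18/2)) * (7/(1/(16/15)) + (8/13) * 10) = 2345497152948416/15860659815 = 147881.44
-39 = -39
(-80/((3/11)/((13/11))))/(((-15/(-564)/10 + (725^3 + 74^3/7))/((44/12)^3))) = -280255360/6250396086747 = -0.00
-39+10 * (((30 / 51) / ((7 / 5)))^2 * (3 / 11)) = -6000069 / 155771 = -38.52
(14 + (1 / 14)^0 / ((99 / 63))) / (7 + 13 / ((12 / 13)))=0.69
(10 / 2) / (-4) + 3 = 7 / 4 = 1.75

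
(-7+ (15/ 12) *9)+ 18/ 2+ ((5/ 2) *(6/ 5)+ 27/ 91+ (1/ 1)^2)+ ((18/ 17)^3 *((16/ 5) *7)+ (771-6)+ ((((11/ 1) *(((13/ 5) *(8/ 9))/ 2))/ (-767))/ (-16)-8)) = 1901909651597/ 2374010730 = 801.14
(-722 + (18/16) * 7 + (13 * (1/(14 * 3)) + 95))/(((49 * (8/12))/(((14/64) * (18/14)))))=-935649/175616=-5.33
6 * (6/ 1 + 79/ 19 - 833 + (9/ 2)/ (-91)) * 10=-49373.49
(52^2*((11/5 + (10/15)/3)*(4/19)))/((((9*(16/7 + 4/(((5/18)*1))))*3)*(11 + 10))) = 147368/1011123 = 0.15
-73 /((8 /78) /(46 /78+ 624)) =-1778207 /4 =-444551.75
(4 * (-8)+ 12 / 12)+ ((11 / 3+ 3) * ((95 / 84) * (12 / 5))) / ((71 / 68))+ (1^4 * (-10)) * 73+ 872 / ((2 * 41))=-44811175 / 61131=-733.04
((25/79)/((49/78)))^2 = 3802500/14984641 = 0.25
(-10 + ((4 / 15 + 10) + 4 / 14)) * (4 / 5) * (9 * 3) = 2088 / 175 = 11.93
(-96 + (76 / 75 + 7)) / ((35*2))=-6599 / 5250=-1.26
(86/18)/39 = 43/351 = 0.12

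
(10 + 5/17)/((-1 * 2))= -175/34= -5.15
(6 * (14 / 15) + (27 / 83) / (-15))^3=99252847 / 571787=173.58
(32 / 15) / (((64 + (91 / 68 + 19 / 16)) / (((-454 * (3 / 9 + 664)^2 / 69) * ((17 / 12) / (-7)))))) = 66708052620032 / 3539653425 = 18845.93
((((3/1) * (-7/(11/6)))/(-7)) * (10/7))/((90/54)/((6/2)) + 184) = 1620/127897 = 0.01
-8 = -8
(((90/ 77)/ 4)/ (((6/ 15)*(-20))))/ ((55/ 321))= -2889/ 13552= -0.21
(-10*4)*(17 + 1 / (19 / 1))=-12960 / 19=-682.11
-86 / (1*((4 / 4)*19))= -86 / 19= -4.53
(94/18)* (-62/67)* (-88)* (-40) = -10257280/603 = -17010.41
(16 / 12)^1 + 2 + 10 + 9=67 / 3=22.33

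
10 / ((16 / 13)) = 65 / 8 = 8.12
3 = 3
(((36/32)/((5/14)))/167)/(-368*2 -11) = -7/277220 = -0.00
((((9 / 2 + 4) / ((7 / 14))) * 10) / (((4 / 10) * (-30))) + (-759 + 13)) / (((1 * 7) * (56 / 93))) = -141391 / 784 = -180.35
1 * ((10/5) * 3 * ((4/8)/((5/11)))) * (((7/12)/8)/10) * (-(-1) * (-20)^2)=19.25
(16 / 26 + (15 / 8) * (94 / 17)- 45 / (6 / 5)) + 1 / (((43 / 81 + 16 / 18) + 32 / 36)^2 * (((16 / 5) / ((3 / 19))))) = -3663299017 / 138197488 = -26.51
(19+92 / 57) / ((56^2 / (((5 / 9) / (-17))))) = -5875 / 27349056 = -0.00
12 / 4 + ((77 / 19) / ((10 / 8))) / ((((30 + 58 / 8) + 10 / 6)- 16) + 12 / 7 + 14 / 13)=3.13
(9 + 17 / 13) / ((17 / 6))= 804 / 221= 3.64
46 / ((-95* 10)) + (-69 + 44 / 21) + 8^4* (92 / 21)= 17877.43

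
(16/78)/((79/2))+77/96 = 79591/98592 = 0.81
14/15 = 0.93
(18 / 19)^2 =324 / 361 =0.90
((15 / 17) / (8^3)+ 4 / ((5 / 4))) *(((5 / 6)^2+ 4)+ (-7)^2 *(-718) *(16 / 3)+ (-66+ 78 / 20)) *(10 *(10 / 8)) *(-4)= 4707575499967 / 156672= 30047331.37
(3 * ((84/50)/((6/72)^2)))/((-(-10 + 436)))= -3024/1775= -1.70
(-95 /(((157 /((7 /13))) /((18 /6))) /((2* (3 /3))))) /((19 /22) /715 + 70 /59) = -94948700 /57682899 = -1.65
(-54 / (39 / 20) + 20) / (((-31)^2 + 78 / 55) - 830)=-5500 / 94679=-0.06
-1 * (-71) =71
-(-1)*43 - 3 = 40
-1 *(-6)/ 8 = 3/ 4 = 0.75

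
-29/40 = -0.72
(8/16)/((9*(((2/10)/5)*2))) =25/36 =0.69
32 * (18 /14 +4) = 1184 /7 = 169.14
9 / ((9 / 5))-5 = 0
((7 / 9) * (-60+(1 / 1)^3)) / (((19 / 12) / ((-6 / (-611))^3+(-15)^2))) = -28261482449844 / 4333883489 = -6521.05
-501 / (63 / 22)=-3674 / 21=-174.95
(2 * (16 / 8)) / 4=1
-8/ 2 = -4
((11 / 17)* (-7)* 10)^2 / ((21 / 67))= 5674900 / 867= 6545.44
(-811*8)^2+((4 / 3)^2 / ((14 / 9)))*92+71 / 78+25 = 22983474179 / 546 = 42094275.05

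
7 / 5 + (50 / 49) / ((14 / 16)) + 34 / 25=33667 / 8575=3.93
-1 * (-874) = 874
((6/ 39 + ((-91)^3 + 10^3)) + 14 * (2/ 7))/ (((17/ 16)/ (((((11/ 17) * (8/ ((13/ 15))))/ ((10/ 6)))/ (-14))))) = 61987425984/ 341887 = 181309.69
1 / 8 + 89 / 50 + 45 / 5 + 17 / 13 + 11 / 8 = 4416 / 325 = 13.59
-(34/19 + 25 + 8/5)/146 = -2697/13870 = -0.19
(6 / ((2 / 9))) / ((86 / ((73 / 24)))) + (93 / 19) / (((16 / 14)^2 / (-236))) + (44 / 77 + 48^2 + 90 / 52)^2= 287842629824753 / 54124616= 5318146.36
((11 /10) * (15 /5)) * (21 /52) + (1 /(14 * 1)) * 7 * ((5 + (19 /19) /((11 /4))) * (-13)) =-191797 /5720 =-33.53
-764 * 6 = -4584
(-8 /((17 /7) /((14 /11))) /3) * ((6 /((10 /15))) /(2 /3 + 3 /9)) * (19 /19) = -2352 /187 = -12.58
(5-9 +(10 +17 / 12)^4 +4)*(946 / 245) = 166626245753 / 2540160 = 65596.75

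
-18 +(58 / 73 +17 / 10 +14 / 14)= -10589 / 730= -14.51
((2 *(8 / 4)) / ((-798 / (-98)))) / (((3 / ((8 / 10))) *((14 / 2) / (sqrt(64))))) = 128 / 855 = 0.15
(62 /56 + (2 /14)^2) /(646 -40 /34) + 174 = 373851805 /2148552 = 174.00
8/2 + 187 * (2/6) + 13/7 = 1432/21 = 68.19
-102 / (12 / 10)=-85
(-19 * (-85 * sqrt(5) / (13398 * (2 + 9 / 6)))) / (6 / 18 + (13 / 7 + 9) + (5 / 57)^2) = 349809 * sqrt(5) / 113740088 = 0.01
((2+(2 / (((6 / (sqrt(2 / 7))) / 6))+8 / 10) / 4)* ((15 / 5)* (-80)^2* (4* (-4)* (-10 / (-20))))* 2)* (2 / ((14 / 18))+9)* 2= -109486080 / 7-24883200* sqrt(14) / 49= -17540958.55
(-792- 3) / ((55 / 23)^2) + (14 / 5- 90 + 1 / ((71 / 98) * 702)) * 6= -3328115339 / 5025735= -662.21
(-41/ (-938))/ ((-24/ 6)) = -41/ 3752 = -0.01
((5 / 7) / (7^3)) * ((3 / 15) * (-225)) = -225 / 2401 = -0.09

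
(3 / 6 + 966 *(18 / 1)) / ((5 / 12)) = 208662 / 5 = 41732.40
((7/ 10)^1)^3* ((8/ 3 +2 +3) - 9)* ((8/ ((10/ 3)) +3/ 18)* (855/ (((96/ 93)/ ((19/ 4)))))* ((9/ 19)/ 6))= -46668237/ 128000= -364.60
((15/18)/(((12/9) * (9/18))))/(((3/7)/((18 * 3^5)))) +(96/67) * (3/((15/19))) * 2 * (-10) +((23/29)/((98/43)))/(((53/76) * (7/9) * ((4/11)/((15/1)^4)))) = 101969.31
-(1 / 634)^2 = -1 / 401956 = -0.00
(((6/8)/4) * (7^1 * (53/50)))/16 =1113/12800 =0.09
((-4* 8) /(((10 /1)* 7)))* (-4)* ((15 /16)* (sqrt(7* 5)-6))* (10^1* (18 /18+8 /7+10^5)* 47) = -23688507600 /49+3948084600* sqrt(35) /49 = -6761716.65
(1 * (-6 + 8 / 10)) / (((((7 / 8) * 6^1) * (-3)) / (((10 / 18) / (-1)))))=-104 / 567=-0.18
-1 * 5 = -5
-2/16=-1/8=-0.12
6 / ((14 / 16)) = 48 / 7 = 6.86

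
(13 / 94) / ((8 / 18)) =117 / 376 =0.31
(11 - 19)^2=64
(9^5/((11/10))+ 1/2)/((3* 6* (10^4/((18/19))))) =1180991/4180000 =0.28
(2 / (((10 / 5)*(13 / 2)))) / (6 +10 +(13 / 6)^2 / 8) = 576 / 62101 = 0.01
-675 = -675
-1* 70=-70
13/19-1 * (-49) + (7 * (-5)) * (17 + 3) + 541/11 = -125637/209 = -601.13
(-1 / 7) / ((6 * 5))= -0.00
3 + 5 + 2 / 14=57 / 7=8.14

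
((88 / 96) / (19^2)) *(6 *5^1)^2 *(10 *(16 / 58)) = 66000 / 10469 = 6.30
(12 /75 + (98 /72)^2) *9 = 65209 /3600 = 18.11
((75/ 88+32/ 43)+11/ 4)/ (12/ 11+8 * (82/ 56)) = 115129/ 339184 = 0.34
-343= -343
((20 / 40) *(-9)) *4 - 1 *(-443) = 425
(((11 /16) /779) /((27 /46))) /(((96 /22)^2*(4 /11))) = 336743 /1550721024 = 0.00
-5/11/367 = -5/4037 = -0.00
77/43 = 1.79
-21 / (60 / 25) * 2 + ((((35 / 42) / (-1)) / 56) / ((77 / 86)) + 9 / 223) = -50414261 / 2884728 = -17.48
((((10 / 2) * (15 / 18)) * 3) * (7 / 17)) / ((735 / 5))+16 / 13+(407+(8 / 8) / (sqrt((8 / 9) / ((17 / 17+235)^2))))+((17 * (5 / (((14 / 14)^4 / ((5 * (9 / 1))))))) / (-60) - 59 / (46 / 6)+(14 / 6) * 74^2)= 177 * sqrt(2)+5599376333 / 426972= 13364.47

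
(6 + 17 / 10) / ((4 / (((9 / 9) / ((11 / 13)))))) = 2.28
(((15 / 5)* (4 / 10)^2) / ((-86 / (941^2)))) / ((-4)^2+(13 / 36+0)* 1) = -191263896 / 633175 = -302.07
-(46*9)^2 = -171396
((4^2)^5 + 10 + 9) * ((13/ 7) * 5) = 68158675/ 7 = 9736953.57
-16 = -16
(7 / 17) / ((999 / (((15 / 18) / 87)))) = 35 / 8865126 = 0.00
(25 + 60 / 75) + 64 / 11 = 1739 / 55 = 31.62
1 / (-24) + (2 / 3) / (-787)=-803 / 18888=-0.04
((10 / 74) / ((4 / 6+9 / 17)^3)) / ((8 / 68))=11275335 / 16796594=0.67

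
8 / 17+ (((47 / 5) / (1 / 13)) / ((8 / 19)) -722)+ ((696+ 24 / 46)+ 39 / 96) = 16617411 / 62560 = 265.62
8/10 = 4/5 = 0.80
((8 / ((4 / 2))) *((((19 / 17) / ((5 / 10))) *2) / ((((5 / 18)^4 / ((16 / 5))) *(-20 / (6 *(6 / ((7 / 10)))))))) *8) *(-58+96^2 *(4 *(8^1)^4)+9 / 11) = -24424799115554390016 / 818125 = -29854605488836.53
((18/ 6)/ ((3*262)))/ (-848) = -1/ 222176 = -0.00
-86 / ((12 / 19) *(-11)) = 817 / 66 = 12.38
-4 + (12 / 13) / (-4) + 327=4196 / 13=322.77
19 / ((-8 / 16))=-38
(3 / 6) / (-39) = -1 / 78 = -0.01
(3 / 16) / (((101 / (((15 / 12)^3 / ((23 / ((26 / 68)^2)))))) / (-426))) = -13498875 / 1374918656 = -0.01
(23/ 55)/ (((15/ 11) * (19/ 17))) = 391/ 1425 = 0.27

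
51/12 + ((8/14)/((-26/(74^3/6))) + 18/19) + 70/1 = -29236829/20748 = -1409.14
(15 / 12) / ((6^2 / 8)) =0.28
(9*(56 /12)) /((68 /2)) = 21 /17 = 1.24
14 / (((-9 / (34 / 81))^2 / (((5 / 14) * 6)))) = 11560 / 177147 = 0.07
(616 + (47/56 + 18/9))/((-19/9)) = -311895/1064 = -293.13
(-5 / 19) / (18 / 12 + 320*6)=-0.00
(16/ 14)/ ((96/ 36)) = 3/ 7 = 0.43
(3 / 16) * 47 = 141 / 16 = 8.81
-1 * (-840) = 840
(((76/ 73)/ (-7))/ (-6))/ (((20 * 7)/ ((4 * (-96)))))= -1216/ 17885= -0.07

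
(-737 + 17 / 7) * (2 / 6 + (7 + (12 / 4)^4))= -454210 / 7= -64887.14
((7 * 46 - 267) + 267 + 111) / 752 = 433 / 752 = 0.58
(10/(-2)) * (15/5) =-15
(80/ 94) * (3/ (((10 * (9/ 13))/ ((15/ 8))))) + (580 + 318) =84477/ 94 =898.69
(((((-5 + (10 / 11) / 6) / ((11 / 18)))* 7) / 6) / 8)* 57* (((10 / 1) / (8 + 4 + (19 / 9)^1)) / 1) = -718200 / 15367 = -46.74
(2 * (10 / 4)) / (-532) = -5 / 532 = -0.01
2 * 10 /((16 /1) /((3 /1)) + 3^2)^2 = 180 /1849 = 0.10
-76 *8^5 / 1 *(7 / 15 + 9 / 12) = -45449216 / 15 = -3029947.73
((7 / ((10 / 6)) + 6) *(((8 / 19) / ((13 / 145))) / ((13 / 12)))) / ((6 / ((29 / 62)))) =343128 / 99541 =3.45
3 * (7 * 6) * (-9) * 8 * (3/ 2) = -13608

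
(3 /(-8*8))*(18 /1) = -27 /32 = -0.84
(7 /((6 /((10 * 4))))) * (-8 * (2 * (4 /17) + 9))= -180320 /51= -3535.69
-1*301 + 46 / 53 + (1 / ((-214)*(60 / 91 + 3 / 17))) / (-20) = -88029892289 / 293304120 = -300.13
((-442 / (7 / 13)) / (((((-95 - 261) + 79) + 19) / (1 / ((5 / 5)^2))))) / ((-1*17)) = -169 / 903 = -0.19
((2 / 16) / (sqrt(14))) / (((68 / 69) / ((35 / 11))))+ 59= 345 * sqrt(14) / 11968+ 59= 59.11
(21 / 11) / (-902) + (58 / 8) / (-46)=-0.16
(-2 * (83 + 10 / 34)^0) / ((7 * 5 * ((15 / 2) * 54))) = -2 / 14175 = -0.00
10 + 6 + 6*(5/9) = 58/3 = 19.33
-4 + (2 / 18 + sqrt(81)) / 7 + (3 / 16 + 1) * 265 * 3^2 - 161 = 2689837 / 1008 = 2668.49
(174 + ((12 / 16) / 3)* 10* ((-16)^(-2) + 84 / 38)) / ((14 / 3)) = 38.47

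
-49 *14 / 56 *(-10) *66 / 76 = 8085 / 76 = 106.38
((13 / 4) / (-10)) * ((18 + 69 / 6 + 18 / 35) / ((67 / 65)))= -355069 / 37520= -9.46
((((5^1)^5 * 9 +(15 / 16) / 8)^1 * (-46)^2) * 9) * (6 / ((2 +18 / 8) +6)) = 51419014245 / 164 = 313530574.66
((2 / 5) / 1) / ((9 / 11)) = 22 / 45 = 0.49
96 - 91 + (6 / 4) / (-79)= 4.98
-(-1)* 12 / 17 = 12 / 17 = 0.71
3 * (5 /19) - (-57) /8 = 1203 /152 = 7.91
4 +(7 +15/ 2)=37/ 2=18.50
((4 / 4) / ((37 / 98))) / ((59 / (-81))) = -7938 / 2183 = -3.64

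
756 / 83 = 9.11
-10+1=-9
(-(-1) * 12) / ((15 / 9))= 36 / 5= 7.20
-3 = -3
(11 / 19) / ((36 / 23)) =253 / 684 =0.37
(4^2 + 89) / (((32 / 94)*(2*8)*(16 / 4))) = 4.82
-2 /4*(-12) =6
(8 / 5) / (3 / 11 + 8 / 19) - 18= -11378 / 725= -15.69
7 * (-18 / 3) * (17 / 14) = -51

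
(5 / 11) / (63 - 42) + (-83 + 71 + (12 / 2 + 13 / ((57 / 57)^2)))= 1622 / 231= 7.02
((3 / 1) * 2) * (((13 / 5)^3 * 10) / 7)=26364 / 175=150.65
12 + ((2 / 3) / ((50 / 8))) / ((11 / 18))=3348 / 275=12.17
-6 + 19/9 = -35/9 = -3.89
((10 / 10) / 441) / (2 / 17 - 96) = -17 / 718830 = -0.00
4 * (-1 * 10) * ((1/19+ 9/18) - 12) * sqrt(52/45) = 1160 * sqrt(65)/19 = 492.22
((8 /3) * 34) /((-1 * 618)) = -136 /927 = -0.15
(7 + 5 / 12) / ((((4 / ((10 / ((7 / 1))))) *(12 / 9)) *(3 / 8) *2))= 445 / 168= 2.65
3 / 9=1 / 3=0.33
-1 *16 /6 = -8 /3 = -2.67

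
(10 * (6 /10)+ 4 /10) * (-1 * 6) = -38.40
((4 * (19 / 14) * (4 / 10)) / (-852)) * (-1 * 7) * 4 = 76 / 1065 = 0.07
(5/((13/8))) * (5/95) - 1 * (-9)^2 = -19967/247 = -80.84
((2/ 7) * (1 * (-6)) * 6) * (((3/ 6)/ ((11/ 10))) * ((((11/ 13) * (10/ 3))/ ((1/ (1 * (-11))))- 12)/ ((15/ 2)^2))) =53696/ 15015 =3.58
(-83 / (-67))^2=6889 / 4489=1.53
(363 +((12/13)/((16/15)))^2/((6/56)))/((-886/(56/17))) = -1750791/1272739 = -1.38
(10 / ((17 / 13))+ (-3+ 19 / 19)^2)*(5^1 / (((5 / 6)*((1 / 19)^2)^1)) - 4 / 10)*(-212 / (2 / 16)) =-3636129024 / 85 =-42777988.52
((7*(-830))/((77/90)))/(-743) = 9.14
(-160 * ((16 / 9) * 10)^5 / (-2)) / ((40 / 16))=3355443200000 / 59049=56824725.23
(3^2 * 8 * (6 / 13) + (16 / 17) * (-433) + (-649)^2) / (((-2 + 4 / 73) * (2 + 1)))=-6789197173 / 94146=-72113.50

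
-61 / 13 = -4.69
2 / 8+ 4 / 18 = 17 / 36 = 0.47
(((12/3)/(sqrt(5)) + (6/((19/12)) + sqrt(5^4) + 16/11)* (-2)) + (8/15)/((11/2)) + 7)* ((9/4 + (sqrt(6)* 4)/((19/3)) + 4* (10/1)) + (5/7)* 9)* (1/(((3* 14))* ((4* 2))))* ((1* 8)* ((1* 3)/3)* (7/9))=(-167381 + 2508* sqrt(5))* (336* sqrt(6) + 25897)/90062280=-48.00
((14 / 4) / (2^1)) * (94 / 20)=329 / 40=8.22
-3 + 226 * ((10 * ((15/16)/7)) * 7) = 8463/4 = 2115.75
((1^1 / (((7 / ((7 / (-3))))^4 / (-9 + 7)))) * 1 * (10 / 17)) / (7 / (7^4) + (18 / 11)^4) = -100437260 / 49601480193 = -0.00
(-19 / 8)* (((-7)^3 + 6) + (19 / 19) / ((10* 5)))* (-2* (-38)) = 6082489 / 100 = 60824.89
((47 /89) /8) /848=47 /603776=0.00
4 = 4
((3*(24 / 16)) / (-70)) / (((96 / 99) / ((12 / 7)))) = -0.11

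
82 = 82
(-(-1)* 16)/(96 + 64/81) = 81/490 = 0.17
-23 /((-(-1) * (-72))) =23 /72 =0.32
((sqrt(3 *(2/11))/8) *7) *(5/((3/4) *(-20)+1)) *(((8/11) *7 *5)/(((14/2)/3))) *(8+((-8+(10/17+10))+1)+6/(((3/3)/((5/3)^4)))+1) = -148.26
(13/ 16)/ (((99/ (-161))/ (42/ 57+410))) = -4083443/ 7524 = -542.72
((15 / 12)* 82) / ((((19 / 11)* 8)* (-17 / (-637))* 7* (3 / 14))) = 1436435 / 7752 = 185.30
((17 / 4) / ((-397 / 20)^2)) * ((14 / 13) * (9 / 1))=214200 / 2048917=0.10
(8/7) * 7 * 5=40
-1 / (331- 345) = 0.07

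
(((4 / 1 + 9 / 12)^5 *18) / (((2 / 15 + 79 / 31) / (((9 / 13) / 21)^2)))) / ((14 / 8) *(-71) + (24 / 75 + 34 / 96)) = -6994670162625 / 49002023053984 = -0.14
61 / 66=0.92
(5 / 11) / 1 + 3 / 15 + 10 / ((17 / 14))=8312 / 935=8.89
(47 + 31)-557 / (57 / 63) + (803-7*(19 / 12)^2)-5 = 664355 / 2736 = 242.82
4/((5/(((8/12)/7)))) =8/105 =0.08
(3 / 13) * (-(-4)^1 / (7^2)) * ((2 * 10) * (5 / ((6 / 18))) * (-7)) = -3600 / 91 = -39.56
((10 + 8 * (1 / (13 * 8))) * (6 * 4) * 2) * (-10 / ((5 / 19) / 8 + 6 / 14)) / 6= -11150720 / 6383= -1746.94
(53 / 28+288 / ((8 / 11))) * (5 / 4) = 55705 / 112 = 497.37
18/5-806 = -4012/5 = -802.40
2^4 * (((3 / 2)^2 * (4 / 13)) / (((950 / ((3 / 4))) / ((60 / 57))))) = 216 / 23465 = 0.01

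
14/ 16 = 0.88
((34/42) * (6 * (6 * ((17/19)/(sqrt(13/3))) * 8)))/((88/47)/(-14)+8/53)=5759192 * sqrt(39)/6175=5824.48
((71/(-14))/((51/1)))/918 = -71/655452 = -0.00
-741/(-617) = 741/617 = 1.20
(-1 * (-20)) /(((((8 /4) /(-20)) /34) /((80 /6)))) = -90666.67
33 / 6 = 11 / 2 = 5.50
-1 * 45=-45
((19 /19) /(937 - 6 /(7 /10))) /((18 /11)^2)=0.00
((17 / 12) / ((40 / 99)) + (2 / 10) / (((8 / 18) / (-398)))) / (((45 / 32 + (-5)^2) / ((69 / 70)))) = -387711 / 59150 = -6.55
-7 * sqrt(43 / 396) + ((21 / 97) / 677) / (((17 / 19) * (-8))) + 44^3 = 760776940657 / 8930984 -7 * sqrt(473) / 66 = 85181.69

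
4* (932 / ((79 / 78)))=290784 / 79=3680.81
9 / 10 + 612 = 6129 / 10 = 612.90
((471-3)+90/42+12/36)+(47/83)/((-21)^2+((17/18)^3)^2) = 12319927760659208/26186009919279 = 470.48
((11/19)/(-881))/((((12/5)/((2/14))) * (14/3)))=-55/6561688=-0.00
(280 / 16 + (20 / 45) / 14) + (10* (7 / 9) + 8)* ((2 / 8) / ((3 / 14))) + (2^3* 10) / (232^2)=35.94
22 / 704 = 1 / 32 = 0.03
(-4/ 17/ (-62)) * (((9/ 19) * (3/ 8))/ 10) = 27/ 400520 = 0.00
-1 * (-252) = 252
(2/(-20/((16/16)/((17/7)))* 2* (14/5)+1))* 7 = -14/271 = -0.05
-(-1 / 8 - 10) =81 / 8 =10.12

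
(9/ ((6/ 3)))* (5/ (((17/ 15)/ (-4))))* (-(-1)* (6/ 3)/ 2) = -1350/ 17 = -79.41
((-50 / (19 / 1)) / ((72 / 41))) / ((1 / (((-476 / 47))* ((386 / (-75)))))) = -1883294 / 24111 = -78.11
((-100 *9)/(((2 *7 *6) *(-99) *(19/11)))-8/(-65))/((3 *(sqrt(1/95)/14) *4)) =4817 *sqrt(95)/22230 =2.11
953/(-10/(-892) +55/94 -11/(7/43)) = -69918751/4913763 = -14.23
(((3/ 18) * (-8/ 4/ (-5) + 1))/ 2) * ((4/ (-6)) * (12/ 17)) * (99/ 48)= -0.11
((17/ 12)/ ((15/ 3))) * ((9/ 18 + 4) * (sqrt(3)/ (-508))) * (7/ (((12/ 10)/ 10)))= -595 * sqrt(3)/ 4064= -0.25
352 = 352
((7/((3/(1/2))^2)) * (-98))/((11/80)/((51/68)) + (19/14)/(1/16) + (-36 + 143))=-24010/162411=-0.15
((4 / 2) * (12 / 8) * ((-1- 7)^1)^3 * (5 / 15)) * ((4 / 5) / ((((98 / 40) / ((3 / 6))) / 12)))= -49152 / 49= -1003.10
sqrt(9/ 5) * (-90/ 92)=-1.31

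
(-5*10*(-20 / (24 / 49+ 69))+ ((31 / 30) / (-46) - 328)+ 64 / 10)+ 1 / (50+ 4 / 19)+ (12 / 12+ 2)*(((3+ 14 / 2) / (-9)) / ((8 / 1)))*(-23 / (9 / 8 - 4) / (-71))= -1086255881827 / 3536392140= -307.16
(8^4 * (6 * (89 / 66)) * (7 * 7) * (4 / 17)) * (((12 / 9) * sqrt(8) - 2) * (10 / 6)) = -714506240 / 561 +2858024960 * sqrt(2) / 1683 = 1127949.46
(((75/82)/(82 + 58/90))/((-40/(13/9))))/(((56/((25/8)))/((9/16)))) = -219375/17487511552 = -0.00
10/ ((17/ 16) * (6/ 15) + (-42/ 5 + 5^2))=400/ 681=0.59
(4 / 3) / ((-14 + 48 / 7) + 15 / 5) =-28 / 87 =-0.32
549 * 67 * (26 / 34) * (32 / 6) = 2550288 / 17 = 150016.94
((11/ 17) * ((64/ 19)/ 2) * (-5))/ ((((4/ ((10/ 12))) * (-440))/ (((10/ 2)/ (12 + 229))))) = 25/ 467058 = 0.00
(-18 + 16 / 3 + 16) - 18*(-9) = 165.33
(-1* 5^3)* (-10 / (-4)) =-312.50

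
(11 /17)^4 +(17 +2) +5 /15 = 4888141 /250563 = 19.51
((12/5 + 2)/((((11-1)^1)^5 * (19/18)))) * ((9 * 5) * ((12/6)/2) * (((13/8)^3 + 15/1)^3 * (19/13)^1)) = 858524840137503/43620761600000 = 19.68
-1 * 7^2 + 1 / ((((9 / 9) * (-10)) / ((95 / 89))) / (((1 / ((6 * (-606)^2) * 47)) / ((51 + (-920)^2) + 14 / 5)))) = -201200984474810549 / 4106142540302256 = -49.00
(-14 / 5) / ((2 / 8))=-56 / 5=-11.20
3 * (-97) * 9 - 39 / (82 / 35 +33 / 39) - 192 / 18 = -11500174 / 4353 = -2641.90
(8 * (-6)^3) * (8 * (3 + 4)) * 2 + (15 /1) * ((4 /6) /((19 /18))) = -3677004 /19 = -193526.53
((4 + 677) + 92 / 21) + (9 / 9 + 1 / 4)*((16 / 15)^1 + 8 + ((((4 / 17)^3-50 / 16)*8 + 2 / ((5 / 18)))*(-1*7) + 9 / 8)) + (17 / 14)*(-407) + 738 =172425765 / 157216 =1096.74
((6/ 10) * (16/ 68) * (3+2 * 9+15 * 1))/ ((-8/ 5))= -54/ 17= -3.18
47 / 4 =11.75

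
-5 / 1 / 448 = -0.01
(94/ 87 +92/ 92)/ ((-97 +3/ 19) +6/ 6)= -3439/ 158427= -0.02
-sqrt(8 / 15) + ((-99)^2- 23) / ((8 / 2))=4889 / 2- 2 * sqrt(30) / 15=2443.77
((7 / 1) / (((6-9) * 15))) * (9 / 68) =-7 / 340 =-0.02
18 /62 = 9 /31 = 0.29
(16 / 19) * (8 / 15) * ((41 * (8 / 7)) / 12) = 10496 / 5985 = 1.75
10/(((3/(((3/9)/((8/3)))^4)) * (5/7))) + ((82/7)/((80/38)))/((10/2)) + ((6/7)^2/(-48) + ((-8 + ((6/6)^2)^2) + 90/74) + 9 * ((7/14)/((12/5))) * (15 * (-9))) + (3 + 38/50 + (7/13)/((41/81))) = -37550285067913/148428134400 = -252.99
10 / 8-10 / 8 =0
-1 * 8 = -8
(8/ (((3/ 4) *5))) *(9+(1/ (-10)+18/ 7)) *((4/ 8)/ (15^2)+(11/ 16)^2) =21964459/ 1890000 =11.62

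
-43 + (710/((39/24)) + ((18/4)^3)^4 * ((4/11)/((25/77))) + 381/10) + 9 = 25701234592251/332800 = 77227267.40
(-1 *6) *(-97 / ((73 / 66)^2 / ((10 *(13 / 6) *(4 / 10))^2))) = 190421088 / 5329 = 35732.99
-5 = -5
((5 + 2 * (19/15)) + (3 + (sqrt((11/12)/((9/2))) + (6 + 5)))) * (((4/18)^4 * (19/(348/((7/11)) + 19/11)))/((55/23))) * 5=24472 * sqrt(66)/2494288809 + 15808912/4157148015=0.00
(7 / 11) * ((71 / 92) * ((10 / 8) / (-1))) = -2485 / 4048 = -0.61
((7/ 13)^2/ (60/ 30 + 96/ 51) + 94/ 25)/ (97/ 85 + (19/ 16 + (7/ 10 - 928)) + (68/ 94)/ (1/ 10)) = -6834971992/ 1635783372795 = -0.00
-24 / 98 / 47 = -12 / 2303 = -0.01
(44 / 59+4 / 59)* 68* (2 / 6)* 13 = 239.73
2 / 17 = 0.12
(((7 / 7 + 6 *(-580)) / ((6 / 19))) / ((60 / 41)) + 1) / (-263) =2709781 / 94680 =28.62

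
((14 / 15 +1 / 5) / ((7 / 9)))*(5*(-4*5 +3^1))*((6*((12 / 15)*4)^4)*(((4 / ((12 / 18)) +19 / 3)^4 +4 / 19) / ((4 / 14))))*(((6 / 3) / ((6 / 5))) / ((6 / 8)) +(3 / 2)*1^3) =-23489208992.74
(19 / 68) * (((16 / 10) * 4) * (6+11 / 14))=1444 / 119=12.13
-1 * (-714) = 714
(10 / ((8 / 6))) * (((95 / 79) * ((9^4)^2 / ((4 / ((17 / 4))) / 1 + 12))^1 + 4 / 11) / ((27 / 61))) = 385522554985 / 5688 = 67778226.97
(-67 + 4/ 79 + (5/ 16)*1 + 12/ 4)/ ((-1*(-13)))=-80437/ 16432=-4.90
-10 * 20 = -200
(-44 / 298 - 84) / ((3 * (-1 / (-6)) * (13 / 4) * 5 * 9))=-100304 / 87165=-1.15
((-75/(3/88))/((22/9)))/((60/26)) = -390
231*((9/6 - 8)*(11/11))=-3003/2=-1501.50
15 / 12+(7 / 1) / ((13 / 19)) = 597 / 52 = 11.48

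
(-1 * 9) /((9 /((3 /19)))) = -3 /19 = -0.16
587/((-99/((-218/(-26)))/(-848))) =54257584/1287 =42158.18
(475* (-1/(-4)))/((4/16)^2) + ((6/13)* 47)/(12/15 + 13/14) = 3008440/1573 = 1912.55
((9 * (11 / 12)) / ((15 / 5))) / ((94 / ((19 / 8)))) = 209 / 3008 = 0.07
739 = 739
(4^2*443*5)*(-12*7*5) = -14884800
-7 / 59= -0.12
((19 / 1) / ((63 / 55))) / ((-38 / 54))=-165 / 7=-23.57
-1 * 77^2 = -5929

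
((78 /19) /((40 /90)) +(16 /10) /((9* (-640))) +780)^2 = 2914248611055961 /4678560000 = 622894.35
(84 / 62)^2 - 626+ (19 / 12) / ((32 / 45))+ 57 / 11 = -834525185 / 1353088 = -616.76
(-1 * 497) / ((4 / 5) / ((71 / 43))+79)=-25205 / 4031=-6.25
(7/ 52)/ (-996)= -0.00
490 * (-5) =-2450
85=85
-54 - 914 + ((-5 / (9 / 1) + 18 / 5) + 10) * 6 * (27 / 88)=-943.99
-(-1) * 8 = 8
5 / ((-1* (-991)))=5 / 991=0.01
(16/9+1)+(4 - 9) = -20/9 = -2.22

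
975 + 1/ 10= 9751/ 10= 975.10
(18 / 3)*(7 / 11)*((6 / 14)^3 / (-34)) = -81 / 9163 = -0.01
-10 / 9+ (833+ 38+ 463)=11996 / 9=1332.89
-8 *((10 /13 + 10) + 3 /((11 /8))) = -14816 /143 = -103.61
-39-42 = -81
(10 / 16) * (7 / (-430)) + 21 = 14441 / 688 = 20.99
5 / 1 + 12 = 17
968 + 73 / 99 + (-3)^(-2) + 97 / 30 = 106929 / 110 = 972.08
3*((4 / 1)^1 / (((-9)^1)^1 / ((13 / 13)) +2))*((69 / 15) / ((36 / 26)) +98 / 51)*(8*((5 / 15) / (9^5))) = -128368 / 316207395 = -0.00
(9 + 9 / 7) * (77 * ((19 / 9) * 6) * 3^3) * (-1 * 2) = -541728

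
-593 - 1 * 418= -1011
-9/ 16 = -0.56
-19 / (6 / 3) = -19 / 2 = -9.50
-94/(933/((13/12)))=-611/5598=-0.11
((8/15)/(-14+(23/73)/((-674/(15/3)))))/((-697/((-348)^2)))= 15889490688/2400966355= 6.62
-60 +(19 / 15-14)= -1091 / 15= -72.73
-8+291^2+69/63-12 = 1777904/21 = 84662.10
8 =8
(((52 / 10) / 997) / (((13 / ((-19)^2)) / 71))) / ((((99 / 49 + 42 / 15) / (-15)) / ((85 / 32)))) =-1601296725 / 18839312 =-85.00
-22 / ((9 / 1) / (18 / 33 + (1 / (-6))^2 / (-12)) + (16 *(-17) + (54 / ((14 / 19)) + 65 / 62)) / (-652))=-16067488976 / 12323391671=-1.30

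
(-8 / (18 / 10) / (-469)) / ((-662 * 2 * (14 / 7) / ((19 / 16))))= -0.00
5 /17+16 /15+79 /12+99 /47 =160607 /15980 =10.05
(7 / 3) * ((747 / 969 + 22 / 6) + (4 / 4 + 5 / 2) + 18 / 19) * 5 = 602665 / 5814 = 103.66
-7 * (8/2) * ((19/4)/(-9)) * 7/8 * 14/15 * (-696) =-377986/45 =-8399.69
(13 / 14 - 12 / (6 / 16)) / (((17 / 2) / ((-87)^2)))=-3292515 / 119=-27668.19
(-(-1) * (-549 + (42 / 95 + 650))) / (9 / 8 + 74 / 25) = 385480 / 15523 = 24.83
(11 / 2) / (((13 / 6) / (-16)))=-528 / 13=-40.62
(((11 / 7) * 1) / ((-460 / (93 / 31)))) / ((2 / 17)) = -561 / 6440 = -0.09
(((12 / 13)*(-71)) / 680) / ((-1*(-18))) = -71 / 13260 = -0.01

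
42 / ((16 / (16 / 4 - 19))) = -315 / 8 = -39.38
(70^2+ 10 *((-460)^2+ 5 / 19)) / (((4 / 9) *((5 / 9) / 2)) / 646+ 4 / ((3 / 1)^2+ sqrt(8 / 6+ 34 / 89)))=5463784.61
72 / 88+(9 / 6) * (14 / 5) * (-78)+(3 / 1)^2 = -17478 / 55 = -317.78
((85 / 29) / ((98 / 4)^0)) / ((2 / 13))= 19.05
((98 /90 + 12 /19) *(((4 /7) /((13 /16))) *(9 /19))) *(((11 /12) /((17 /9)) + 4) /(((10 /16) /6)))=68913408 /2792335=24.68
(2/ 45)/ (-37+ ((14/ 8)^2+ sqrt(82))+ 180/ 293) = -0.00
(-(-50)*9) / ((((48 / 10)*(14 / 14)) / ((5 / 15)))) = 125 / 4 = 31.25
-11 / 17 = -0.65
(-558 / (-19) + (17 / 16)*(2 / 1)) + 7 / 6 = 14893 / 456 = 32.66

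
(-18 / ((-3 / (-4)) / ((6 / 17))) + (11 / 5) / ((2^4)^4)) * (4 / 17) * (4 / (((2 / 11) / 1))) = -43.85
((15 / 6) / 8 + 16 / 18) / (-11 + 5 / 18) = -173 / 1544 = -0.11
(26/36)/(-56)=-13/1008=-0.01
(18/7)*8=20.57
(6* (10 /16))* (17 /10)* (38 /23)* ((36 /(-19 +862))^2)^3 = 723354624 /11323110758606663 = 0.00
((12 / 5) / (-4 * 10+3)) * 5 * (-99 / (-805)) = -1188 / 29785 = -0.04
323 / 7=46.14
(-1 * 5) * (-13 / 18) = 65 / 18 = 3.61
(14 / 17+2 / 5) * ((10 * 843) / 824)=21918 / 1751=12.52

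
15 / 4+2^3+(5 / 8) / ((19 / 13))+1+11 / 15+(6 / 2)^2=52237 / 2280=22.91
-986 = -986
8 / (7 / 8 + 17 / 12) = 192 / 55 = 3.49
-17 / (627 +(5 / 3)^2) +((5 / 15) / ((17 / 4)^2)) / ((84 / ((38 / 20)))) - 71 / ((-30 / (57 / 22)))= 3465243865 / 567585018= 6.11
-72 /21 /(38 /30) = -360 /133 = -2.71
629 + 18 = 647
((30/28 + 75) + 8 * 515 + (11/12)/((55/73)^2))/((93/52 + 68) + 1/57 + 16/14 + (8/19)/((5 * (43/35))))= 1029881759413/17423772575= 59.11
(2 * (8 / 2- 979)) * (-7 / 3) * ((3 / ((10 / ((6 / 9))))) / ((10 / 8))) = 728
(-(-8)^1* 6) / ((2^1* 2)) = 12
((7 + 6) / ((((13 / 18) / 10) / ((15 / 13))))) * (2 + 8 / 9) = 600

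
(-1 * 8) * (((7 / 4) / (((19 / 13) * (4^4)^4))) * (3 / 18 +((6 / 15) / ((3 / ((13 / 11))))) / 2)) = -2457 / 4488240824320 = -0.00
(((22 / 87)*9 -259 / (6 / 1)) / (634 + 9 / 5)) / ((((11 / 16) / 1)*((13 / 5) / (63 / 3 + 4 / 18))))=-271793000 / 355949451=-0.76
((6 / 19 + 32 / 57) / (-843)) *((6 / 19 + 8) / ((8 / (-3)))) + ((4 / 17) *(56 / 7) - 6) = -42571645 / 10346982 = -4.11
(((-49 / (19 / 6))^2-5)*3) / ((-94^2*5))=-253893 / 15948980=-0.02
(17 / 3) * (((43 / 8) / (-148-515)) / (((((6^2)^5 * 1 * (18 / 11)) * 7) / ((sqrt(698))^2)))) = -165077 / 3565569466368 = -0.00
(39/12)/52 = 1/16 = 0.06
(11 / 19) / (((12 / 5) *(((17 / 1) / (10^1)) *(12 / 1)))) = 275 / 23256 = 0.01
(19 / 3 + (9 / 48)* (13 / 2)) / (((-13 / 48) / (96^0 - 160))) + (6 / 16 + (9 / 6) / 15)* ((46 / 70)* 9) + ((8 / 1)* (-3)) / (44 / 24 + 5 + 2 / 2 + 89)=4436.22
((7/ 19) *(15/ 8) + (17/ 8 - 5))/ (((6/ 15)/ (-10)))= 2075/ 38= 54.61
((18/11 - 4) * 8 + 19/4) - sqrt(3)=-623/44 - sqrt(3)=-15.89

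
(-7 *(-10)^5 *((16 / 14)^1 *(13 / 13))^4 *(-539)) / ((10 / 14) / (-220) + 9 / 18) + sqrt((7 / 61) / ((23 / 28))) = -198246400000 / 153 + 14 *sqrt(1403) / 1403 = -1295728104.20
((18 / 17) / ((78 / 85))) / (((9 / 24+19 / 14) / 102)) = 85680 / 1261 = 67.95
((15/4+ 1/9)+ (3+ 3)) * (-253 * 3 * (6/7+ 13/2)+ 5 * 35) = -26883085/504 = -53339.45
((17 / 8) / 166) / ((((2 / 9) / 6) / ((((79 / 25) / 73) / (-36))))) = -4029 / 9694400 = -0.00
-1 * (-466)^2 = -217156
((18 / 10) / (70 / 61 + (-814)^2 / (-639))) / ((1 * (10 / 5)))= -350811 / 403736260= -0.00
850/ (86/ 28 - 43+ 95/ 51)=-606900/ 27179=-22.33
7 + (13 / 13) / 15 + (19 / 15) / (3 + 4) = 761 / 105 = 7.25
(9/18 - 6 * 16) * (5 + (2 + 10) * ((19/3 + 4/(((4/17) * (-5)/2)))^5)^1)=-228893827/506250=-452.14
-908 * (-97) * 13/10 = 572494/5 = 114498.80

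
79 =79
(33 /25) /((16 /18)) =297 /200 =1.48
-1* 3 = -3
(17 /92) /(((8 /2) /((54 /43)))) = 459 /7912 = 0.06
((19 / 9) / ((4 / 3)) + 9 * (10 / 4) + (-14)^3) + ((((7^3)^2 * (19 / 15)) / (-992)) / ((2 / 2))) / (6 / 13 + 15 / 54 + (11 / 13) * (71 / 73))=-559134897731 / 198551280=-2816.07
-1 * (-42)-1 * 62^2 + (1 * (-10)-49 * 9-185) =-4438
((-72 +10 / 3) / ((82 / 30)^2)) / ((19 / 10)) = -154500 / 31939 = -4.84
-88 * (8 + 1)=-792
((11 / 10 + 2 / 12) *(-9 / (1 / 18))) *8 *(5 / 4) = -2052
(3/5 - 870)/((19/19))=-4347/5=-869.40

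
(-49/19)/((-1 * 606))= 49/11514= 0.00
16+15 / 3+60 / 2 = 51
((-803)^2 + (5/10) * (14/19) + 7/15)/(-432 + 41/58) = -10658706574/7129275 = -1495.06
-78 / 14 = -39 / 7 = -5.57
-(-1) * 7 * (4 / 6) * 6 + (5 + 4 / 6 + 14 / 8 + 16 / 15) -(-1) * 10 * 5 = 5189 / 60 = 86.48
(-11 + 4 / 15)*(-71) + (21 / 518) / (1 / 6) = 423082 / 555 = 762.31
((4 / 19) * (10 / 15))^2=64 / 3249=0.02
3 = 3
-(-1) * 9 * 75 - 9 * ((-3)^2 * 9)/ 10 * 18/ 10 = 27189/ 50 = 543.78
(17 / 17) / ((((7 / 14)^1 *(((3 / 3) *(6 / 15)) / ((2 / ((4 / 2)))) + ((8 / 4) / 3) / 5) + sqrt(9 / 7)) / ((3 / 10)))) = 0.21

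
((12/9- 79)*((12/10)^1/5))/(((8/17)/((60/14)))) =-11883/70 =-169.76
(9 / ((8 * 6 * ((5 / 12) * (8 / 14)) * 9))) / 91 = 0.00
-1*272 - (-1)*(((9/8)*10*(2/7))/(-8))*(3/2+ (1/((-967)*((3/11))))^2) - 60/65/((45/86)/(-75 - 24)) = -1333667959633/13614895840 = -97.96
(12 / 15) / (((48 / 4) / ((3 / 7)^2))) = 3 / 245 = 0.01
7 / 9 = 0.78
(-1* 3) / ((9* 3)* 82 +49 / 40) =-120 / 88609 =-0.00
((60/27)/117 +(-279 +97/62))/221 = -18111413/14428206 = -1.26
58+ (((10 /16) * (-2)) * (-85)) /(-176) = 57.40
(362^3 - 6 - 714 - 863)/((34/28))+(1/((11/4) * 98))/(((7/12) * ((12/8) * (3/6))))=2505682616134/64141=39065225.30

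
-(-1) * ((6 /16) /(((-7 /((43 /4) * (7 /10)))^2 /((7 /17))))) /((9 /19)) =245917 /652800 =0.38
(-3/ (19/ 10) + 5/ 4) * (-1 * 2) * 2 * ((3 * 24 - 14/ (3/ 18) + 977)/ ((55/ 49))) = 236425/ 209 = 1131.22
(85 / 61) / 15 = 17 / 183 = 0.09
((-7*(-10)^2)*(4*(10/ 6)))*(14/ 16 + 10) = -50750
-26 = -26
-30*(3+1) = -120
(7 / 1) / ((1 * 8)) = 7 / 8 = 0.88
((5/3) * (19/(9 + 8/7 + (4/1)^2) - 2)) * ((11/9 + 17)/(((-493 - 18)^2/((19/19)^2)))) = -191060/1290198861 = -0.00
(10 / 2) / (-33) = -5 / 33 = -0.15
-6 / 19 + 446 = 8468 / 19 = 445.68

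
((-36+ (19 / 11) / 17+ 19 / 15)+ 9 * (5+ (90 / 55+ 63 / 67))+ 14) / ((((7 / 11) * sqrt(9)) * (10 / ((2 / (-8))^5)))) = -69827 / 28702800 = -0.00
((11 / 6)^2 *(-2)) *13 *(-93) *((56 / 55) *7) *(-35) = -6082076 / 3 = -2027358.67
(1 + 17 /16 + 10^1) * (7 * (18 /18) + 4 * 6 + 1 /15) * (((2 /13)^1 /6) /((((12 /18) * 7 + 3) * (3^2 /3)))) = 44969 /107640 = 0.42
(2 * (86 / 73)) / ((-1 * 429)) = -172 / 31317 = -0.01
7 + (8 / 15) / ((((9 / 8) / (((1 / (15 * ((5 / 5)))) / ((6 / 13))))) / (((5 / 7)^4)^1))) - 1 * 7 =10400 / 583443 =0.02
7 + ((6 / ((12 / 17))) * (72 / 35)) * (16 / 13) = 12977 / 455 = 28.52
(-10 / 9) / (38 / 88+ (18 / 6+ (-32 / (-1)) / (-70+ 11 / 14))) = -142120 / 379821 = -0.37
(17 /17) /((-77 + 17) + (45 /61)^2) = -3721 /221235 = -0.02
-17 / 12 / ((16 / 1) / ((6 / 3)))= -17 / 96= -0.18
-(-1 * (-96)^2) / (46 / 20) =92160 / 23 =4006.96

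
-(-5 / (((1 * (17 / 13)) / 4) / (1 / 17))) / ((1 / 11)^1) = 2860 / 289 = 9.90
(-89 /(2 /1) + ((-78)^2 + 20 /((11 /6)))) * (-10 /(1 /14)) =-9317630 /11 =-847057.27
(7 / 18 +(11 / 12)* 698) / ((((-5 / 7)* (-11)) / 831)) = 11172518 / 165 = 67712.23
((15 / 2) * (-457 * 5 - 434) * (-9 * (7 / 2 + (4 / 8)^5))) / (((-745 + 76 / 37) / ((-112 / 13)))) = 511566255 / 68068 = 7515.52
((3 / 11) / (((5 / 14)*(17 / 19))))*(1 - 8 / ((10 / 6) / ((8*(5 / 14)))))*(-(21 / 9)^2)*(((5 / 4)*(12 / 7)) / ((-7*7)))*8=-27056 / 1309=-20.67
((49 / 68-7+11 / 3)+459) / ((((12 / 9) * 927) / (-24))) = -93103 / 10506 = -8.86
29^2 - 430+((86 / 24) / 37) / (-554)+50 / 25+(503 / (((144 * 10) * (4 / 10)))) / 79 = 192616088567 / 466370496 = 413.01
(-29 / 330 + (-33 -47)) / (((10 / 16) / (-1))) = 105716 / 825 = 128.14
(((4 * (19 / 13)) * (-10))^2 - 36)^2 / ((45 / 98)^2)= 3136959689410624 / 57836025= 54238853.54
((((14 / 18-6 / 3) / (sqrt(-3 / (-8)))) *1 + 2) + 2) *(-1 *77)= -154.32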